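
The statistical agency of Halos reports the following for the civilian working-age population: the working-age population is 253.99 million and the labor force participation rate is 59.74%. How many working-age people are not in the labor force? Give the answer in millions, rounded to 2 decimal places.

Share not in the labor force = 1 − 0.5974 = 0.4026.
Not in labor force = 0.4026 × 253.99 ≈ 102.26 million.

About 102.26 million are not in the labor force.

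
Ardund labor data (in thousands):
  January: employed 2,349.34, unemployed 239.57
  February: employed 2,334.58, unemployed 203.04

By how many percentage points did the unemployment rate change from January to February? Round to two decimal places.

The unemployment rate changed by −1.25 percentage points.

January: labor force = 2,349.34 + 239.57 = 2,588.91; u = 239.57/2,588.91 = 9.25%.
February: labor force = 2,334.58 + 203.04 = 2,537.62; u = 203.04/2,537.62 = 8.00%.
Change = 8.00% − 9.25% = −1.25 pp.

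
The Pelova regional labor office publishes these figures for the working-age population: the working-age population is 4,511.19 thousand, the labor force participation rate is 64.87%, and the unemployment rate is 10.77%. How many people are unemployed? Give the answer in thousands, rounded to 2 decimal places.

Labor force = 0.6487 × 4,511.19 = 2,926.41 thousand.
Unemployed = 0.1077 × 2,926.41 ≈ 315.17 thousand.

About 315.17 thousand are unemployed.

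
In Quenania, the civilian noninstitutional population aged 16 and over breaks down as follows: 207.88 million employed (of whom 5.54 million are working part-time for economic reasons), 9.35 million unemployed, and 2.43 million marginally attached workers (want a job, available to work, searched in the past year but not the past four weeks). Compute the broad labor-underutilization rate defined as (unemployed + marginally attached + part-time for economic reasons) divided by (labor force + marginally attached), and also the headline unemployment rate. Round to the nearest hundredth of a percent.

Broad underutilization rate ≈ 7.88%; headline unemployment rate ≈ 4.30%.

Labor force = 207.88 + 9.35 = 217.23 million.
Numerator = 9.35 + 2.43 + 5.54 = 17.32 million.
Denominator = 217.23 + 2.43 = 219.66 million.
Broad rate = 17.32 / 219.66 = 7.88%.
Headline unemployment rate = 9.35 / 217.23 = 4.30%.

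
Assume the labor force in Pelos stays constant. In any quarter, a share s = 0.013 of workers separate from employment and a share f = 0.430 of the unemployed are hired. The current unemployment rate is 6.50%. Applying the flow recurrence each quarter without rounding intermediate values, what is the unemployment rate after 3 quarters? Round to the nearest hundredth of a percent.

With a fixed labor force, u_{t+1} = u_t + s·(1−u_t) − f·u_t = u_t·(1−s−f) + s.
Here 1−s−f = 0.557 and s = 0.013.
u_1 = 0.065000 × 0.557 + 0.013 = 0.049205.
u_2 = 0.049205 × 0.557 + 0.013 = 0.040407.
u_3 = 0.040407 × 0.557 + 0.013 = 0.035507.

Unemployment rate after three quarters ≈ 3.55%.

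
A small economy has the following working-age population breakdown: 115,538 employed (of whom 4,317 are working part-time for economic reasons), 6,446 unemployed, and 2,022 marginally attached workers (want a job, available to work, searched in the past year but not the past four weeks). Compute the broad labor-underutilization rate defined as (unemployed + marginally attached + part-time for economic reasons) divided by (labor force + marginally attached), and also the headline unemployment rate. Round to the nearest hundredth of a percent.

Labor force = 115,538 + 6,446 = 121,984.
Numerator = 6,446 + 2,022 + 4,317 = 12,785.
Denominator = 121,984 + 2,022 = 124,006.
Broad rate = 12,785 / 124,006 = 10.31%.
Headline unemployment rate = 6,446 / 121,984 = 5.28%.

Broad underutilization rate ≈ 10.31%; headline unemployment rate ≈ 5.28%.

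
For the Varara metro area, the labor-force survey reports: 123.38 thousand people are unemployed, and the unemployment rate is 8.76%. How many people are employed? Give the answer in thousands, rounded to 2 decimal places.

Labor force = U / u = 123.38 / 0.0876 ≈ 1,408.45 thousand.
Employed = labor force − unemployed = 1,408.45 − 123.38 = 1,285.07 thousand.

About 1,285.07 thousand are employed.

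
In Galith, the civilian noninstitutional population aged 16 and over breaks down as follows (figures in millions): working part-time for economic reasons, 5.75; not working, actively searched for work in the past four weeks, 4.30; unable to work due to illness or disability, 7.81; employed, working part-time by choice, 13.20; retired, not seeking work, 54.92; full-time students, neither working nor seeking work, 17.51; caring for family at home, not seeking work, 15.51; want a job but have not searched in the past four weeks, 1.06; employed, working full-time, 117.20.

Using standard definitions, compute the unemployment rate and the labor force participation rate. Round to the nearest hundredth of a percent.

Employed = 5.75 + 13.20 + 117.20 = 136.15 million (anyone who worked, including part-time for economic reasons, counts as employed).
Unemployed = 4.30 million.
Labor force = 136.15 + 4.30 = 140.45 million.
Not in labor force = 7.81 + 54.92 + 17.51 + 15.51 + 1.06 = 96.81 million (those not working and not actively searching are outside the labor force — including those who want a job but have given up searching).
Civilian working-age population = 140.45 + 96.81 = 237.26 million.
Unemployment rate = 4.30 / 140.45 = 3.06%.
Labor force participation rate = 140.45 / 237.26 = 59.20%.

Unemployment rate ≈ 3.06%; labor force participation rate ≈ 59.20%.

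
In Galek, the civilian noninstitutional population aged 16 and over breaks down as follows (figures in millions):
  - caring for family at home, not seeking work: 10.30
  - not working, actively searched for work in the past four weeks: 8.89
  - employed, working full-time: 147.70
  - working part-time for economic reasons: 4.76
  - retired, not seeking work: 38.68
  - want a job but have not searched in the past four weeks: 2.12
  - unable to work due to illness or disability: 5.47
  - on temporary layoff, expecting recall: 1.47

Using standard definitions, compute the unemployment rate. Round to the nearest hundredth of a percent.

Employed = 147.70 + 4.76 = 152.46 million (anyone who worked, including part-time for economic reasons, counts as employed).
Unemployed = 8.89 + 1.47 = 10.36 million (jobless and actively searching, or on temporary layoff).
Labor force = 152.46 + 10.36 = 162.82 million.
Unemployment rate = 10.36 / 162.82 = 6.36%.

Unemployment rate ≈ 6.36%.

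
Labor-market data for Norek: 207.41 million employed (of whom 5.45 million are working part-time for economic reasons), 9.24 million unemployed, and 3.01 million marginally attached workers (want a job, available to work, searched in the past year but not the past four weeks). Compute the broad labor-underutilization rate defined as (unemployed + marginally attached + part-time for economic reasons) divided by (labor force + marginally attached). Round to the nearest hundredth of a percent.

Labor force = 207.41 + 9.24 = 216.65 million.
Numerator = 9.24 + 3.01 + 5.45 = 17.70 million.
Denominator = 216.65 + 3.01 = 219.66 million.
Broad rate = 17.70 / 219.66 = 8.06%.

Broad underutilization rate ≈ 8.06%.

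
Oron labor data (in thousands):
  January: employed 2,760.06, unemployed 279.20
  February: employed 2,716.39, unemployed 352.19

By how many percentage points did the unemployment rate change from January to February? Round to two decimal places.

The unemployment rate changed by +2.29 percentage points.

January: labor force = 2,760.06 + 279.20 = 3,039.26; u = 279.20/3,039.26 = 9.19%.
February: labor force = 2,716.39 + 352.19 = 3,068.58; u = 352.19/3,068.58 = 11.48%.
Change = 11.48% − 9.19% = +2.29 pp.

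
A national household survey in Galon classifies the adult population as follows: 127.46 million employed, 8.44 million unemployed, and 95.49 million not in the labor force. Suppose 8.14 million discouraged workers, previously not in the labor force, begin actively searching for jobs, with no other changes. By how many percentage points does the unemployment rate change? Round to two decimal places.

Initially, labor force = 127.46 + 8.44 = 135.90 million, so u = 8.44/135.90 = 6.21%.
After the change, unemployed and labor force both rise by 8.14 → E = 127.46, U = 16.58, labor force = 144.04 million.
New unemployment rate = 16.58 / 144.04 = 11.51%.
Change = 11.51% − 6.21% = +5.30 percentage points.

The unemployment rate changes by +5.30 percentage points.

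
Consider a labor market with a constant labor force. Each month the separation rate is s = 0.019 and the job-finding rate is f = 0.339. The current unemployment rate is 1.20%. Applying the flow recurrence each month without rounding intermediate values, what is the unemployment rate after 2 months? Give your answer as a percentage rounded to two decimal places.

With a fixed labor force, u_{t+1} = u_t + s·(1−u_t) − f·u_t = u_t·(1−s−f) + s.
Here 1−s−f = 0.642 and s = 0.019.
u_1 = 0.012000 × 0.642 + 0.019 = 0.026704.
u_2 = 0.026704 × 0.642 + 0.019 = 0.036144.

Unemployment rate after two months ≈ 3.61%.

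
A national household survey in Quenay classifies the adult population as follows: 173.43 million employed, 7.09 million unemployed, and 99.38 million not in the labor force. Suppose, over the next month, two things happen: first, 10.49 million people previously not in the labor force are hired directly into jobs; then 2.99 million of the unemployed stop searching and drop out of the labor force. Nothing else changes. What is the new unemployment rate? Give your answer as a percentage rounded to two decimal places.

Initially, labor force = 173.43 + 7.09 = 180.52 million, so u = 7.09/180.52 = 3.93%.
After the first change, employed and labor force both rise by 10.49; unemployed unchanged → E = 183.92, U = 7.09, labor force = 191.01 million.
After the second change, unemployed and labor force both fall by 2.99 → E = 183.92, U = 4.10, labor force = 188.02 million.
New unemployment rate = 4.10 / 188.02 = 2.18%.

New unemployment rate ≈ 2.18%.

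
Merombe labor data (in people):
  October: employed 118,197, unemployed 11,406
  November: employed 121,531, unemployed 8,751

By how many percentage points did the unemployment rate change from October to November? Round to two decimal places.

October: labor force = 118,197 + 11,406 = 129,603; u = 11,406/129,603 = 8.80%.
November: labor force = 121,531 + 8,751 = 130,282; u = 8,751/130,282 = 6.72%.
Change = 6.72% − 8.80% = −2.08 pp.

The unemployment rate changed by −2.08 percentage points.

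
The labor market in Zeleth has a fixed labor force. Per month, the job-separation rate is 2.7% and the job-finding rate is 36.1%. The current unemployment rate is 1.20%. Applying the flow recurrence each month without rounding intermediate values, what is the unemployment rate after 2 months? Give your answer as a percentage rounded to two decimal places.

Unemployment rate after two months ≈ 4.80%.

With a fixed labor force, u_{t+1} = u_t + s·(1−u_t) − f·u_t = u_t·(1−s−f) + s.
Here 1−s−f = 0.612 and s = 0.027.
u_1 = 0.012000 × 0.612 + 0.027 = 0.034344.
u_2 = 0.034344 × 0.612 + 0.027 = 0.048019.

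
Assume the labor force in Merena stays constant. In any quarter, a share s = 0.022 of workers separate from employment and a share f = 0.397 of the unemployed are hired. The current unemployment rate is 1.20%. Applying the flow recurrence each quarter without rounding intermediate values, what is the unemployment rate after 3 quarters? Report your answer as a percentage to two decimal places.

Unemployment rate after three quarters ≈ 4.46%.

With a fixed labor force, u_{t+1} = u_t + s·(1−u_t) − f·u_t = u_t·(1−s−f) + s.
Here 1−s−f = 0.581 and s = 0.022.
u_1 = 0.012000 × 0.581 + 0.022 = 0.028972.
u_2 = 0.028972 × 0.581 + 0.022 = 0.038833.
u_3 = 0.038833 × 0.581 + 0.022 = 0.044562.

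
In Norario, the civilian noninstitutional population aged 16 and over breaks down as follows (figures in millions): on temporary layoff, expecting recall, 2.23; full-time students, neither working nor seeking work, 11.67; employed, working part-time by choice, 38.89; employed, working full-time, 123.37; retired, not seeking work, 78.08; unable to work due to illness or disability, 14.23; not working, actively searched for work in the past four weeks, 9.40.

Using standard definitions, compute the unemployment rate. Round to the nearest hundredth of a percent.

Unemployment rate ≈ 6.69%.

Employed = 38.89 + 123.37 = 162.26 million.
Unemployed = 2.23 + 9.40 = 11.63 million (jobless and actively searching, or on temporary layoff).
Labor force = 162.26 + 11.63 = 173.89 million.
Unemployment rate = 11.63 / 173.89 = 6.69%.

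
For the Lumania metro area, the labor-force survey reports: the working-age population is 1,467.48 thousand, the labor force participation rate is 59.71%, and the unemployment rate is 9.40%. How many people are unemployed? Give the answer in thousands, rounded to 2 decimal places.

Labor force = 0.5971 × 1,467.48 = 876.23 thousand.
Unemployed = 0.0940 × 876.23 ≈ 82.37 thousand.

About 82.37 thousand are unemployed.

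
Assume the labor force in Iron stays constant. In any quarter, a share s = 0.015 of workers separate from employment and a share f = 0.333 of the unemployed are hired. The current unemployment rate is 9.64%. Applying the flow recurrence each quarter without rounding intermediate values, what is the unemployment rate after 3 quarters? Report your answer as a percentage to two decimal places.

Unemployment rate after three quarters ≈ 5.79%.

With a fixed labor force, u_{t+1} = u_t + s·(1−u_t) − f·u_t = u_t·(1−s−f) + s.
Here 1−s−f = 0.652 and s = 0.015.
u_1 = 0.096400 × 0.652 + 0.015 = 0.077853.
u_2 = 0.077853 × 0.652 + 0.015 = 0.065760.
u_3 = 0.065760 × 0.652 + 0.015 = 0.057876.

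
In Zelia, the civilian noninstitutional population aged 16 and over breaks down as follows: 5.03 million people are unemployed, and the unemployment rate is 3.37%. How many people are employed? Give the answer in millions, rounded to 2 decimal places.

Labor force = U / u = 5.03 / 0.0337 ≈ 149.26 million.
Employed = labor force − unemployed = 149.26 − 5.03 = 144.23 million.

About 144.23 million are employed.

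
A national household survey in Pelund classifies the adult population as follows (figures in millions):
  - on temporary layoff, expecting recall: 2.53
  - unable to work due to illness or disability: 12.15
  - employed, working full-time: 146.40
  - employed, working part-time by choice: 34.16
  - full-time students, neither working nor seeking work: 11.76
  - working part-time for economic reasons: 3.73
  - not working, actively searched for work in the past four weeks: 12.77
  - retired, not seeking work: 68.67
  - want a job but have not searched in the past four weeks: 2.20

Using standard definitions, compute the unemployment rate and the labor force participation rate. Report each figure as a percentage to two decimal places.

Unemployment rate ≈ 7.67%; labor force participation rate ≈ 67.80%.

Employed = 146.40 + 34.16 + 3.73 = 184.29 million (anyone who worked, including part-time for economic reasons, counts as employed).
Unemployed = 2.53 + 12.77 = 15.30 million (jobless and actively searching, or on temporary layoff).
Labor force = 184.29 + 15.30 = 199.59 million.
Not in labor force = 12.15 + 11.76 + 68.67 + 2.20 = 94.78 million (those not working and not actively searching are outside the labor force — including those who want a job but have given up searching).
Civilian working-age population = 199.59 + 94.78 = 294.37 million.
Unemployment rate = 15.30 / 199.59 = 7.67%.
Labor force participation rate = 199.59 / 294.37 = 67.80%.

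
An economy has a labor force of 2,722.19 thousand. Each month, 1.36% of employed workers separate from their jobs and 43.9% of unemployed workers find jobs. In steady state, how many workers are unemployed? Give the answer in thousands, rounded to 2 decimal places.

About 81.80 thousand are unemployed in steady state.

Steady-state unemployment rate u* = s/(s+f) = 1.36/(1.36+43.9) = 0.030049.
Unemployed = u* × labor force = 0.030049 × 2,722.19 ≈ 81.80 thousand.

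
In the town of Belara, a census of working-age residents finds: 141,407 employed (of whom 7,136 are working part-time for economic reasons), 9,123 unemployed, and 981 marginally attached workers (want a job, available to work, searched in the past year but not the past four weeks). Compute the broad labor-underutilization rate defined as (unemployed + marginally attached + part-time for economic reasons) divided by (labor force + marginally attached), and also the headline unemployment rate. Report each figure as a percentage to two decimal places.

Labor force = 141,407 + 9,123 = 150,530.
Numerator = 9,123 + 981 + 7,136 = 17,240.
Denominator = 150,530 + 981 = 151,511.
Broad rate = 17,240 / 151,511 = 11.38%.
Headline unemployment rate = 9,123 / 150,530 = 6.06%.

Broad underutilization rate ≈ 11.38%; headline unemployment rate ≈ 6.06%.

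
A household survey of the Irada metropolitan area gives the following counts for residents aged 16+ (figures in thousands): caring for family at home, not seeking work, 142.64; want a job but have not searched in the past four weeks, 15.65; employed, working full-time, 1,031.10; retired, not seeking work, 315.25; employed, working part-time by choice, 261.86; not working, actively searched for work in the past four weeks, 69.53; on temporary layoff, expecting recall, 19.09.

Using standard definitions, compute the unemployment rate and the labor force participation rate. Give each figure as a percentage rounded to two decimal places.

Unemployment rate ≈ 6.41%; labor force participation rate ≈ 74.47%.

Employed = 1,031.10 + 261.86 = 1,292.96 thousand.
Unemployed = 69.53 + 19.09 = 88.62 thousand (jobless and actively searching, or on temporary layoff).
Labor force = 1,292.96 + 88.62 = 1,381.58 thousand.
Not in labor force = 142.64 + 15.65 + 315.25 = 473.54 thousand (those not working and not actively searching are outside the labor force — including those who want a job but have given up searching).
Civilian working-age population = 1,381.58 + 473.54 = 1,855.12 thousand.
Unemployment rate = 88.62 / 1,381.58 = 6.41%.
Labor force participation rate = 1,381.58 / 1,855.12 = 74.47%.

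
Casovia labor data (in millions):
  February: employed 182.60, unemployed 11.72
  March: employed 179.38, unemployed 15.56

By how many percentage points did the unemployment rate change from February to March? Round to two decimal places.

February: labor force = 182.60 + 11.72 = 194.32; u = 11.72/194.32 = 6.03%.
March: labor force = 179.38 + 15.56 = 194.94; u = 15.56/194.94 = 7.98%.
Change = 7.98% − 6.03% = +1.95 pp.

The unemployment rate changed by +1.95 percentage points.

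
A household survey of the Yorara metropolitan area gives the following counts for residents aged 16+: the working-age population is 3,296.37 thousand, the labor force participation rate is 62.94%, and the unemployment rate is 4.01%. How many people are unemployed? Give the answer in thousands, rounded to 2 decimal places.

Labor force = 0.6294 × 3,296.37 = 2,074.74 thousand.
Unemployed = 0.0401 × 2,074.74 ≈ 83.20 thousand.

About 83.20 thousand are unemployed.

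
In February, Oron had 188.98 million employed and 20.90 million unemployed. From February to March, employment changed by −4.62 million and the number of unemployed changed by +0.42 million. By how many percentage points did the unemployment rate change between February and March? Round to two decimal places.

The unemployment rate changed by +0.41 percentage points.

February: labor force = 188.98 + 20.90 = 209.88; u = 20.90/209.88 = 9.96%.
March: labor force = 184.36 + 21.32 = 205.68; u = 21.32/205.68 = 10.37%.
Change = 10.37% − 9.96% = +0.41 pp.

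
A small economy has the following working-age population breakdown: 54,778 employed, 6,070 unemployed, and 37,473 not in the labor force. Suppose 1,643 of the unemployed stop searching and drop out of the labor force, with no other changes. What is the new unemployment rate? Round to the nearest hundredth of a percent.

Initially, labor force = 54,778 + 6,070 = 60,848, so u = 6,070/60,848 = 9.98%.
After the change, unemployed and labor force both fall by 1,643 → E = 54,778, U = 4,427, labor force = 59,205.
New unemployment rate = 4,427 / 59,205 = 7.48%.

New unemployment rate ≈ 7.48%.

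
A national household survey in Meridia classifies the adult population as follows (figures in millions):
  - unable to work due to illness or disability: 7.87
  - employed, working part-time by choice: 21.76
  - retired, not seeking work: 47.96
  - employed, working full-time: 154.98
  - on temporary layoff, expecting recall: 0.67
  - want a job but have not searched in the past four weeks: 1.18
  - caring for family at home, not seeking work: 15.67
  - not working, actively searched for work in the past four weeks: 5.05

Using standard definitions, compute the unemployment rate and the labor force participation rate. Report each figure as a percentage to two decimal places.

Unemployment rate ≈ 3.13%; labor force participation rate ≈ 71.51%.

Employed = 21.76 + 154.98 = 176.74 million.
Unemployed = 0.67 + 5.05 = 5.72 million (jobless and actively searching, or on temporary layoff).
Labor force = 176.74 + 5.72 = 182.46 million.
Not in labor force = 7.87 + 47.96 + 1.18 + 15.67 = 72.68 million (those not working and not actively searching are outside the labor force — including those who want a job but have given up searching).
Civilian working-age population = 182.46 + 72.68 = 255.14 million.
Unemployment rate = 5.72 / 182.46 = 3.13%.
Labor force participation rate = 182.46 / 255.14 = 71.51%.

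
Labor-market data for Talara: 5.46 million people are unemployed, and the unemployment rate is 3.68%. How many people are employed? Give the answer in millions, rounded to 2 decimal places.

Labor force = U / u = 5.46 / 0.0368 ≈ 148.37 million.
Employed = labor force − unemployed = 148.37 − 5.46 = 142.91 million.

About 142.91 million are employed.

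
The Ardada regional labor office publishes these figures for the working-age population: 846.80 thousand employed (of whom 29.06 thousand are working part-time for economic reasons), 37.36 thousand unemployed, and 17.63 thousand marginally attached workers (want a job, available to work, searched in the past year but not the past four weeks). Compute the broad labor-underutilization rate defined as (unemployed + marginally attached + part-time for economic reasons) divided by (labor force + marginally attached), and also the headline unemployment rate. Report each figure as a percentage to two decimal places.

Broad underutilization rate ≈ 9.32%; headline unemployment rate ≈ 4.23%.

Labor force = 846.80 + 37.36 = 884.16 thousand.
Numerator = 37.36 + 17.63 + 29.06 = 84.05 thousand.
Denominator = 884.16 + 17.63 = 901.79 thousand.
Broad rate = 84.05 / 901.79 = 9.32%.
Headline unemployment rate = 37.36 / 884.16 = 4.23%.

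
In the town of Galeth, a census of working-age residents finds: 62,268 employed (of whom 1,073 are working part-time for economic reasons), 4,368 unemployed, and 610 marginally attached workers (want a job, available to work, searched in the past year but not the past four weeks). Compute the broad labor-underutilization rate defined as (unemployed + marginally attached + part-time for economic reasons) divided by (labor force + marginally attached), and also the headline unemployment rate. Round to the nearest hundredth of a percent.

Broad underutilization rate ≈ 9.00%; headline unemployment rate ≈ 6.56%.

Labor force = 62,268 + 4,368 = 66,636.
Numerator = 4,368 + 610 + 1,073 = 6,051.
Denominator = 66,636 + 610 = 67,246.
Broad rate = 6,051 / 67,246 = 9.00%.
Headline unemployment rate = 4,368 / 66,636 = 6.56%.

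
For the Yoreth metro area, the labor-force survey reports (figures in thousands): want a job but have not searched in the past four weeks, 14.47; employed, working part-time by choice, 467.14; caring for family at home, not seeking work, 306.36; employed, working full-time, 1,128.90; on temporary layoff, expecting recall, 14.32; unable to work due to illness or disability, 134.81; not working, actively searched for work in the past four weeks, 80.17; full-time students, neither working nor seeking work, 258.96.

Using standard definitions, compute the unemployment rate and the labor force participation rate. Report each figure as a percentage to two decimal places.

Unemployment rate ≈ 5.59%; labor force participation rate ≈ 70.29%.

Employed = 467.14 + 1,128.90 = 1,596.04 thousand.
Unemployed = 14.32 + 80.17 = 94.49 thousand (jobless and actively searching, or on temporary layoff).
Labor force = 1,596.04 + 94.49 = 1,690.53 thousand.
Not in labor force = 14.47 + 306.36 + 134.81 + 258.96 = 714.60 thousand (those not working and not actively searching are outside the labor force — including those who want a job but have given up searching).
Civilian working-age population = 1,690.53 + 714.60 = 2,405.13 thousand.
Unemployment rate = 94.49 / 1,690.53 = 5.59%.
Labor force participation rate = 1,690.53 / 2,405.13 = 70.29%.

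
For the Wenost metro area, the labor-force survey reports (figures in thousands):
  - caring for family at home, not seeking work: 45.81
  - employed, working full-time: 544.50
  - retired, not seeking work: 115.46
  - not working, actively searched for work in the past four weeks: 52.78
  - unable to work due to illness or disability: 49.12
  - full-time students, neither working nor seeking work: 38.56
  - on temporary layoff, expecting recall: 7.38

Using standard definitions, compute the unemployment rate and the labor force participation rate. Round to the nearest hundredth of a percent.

Unemployment rate ≈ 9.95%; labor force participation rate ≈ 70.84%.

Employed = 544.50 thousand.
Unemployed = 52.78 + 7.38 = 60.16 thousand (jobless and actively searching, or on temporary layoff).
Labor force = 544.50 + 60.16 = 604.66 thousand.
Not in labor force = 45.81 + 115.46 + 49.12 + 38.56 = 248.95 thousand (those not working and not actively searching are outside the labor force).
Civilian working-age population = 604.66 + 248.95 = 853.61 thousand.
Unemployment rate = 60.16 / 604.66 = 9.95%.
Labor force participation rate = 604.66 / 853.61 = 70.84%.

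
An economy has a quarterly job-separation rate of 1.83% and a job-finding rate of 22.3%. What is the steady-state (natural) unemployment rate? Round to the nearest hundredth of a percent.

At steady state the flows balance: s·E = f·U, so U/(E+U) = s/(s+f).
u* = 1.83 / (1.83 + 22.3) = 1.83 / 24.13 = 7.58%.

Steady-state unemployment rate ≈ 7.58%.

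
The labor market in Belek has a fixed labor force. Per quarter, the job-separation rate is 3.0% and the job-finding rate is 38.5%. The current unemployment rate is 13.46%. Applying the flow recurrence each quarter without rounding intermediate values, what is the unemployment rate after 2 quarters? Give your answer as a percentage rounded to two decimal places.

Unemployment rate after two quarters ≈ 9.36%.

With a fixed labor force, u_{t+1} = u_t + s·(1−u_t) − f·u_t = u_t·(1−s−f) + s.
Here 1−s−f = 0.585 and s = 0.030.
u_1 = 0.134600 × 0.585 + 0.030 = 0.108741.
u_2 = 0.108741 × 0.585 + 0.030 = 0.093613.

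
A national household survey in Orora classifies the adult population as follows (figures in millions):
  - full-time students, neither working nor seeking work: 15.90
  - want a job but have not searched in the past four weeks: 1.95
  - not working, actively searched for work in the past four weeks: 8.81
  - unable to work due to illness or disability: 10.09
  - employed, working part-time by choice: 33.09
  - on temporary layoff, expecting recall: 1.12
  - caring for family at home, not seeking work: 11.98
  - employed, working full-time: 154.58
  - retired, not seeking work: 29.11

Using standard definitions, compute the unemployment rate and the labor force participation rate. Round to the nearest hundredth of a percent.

Employed = 33.09 + 154.58 = 187.67 million.
Unemployed = 8.81 + 1.12 = 9.93 million (jobless and actively searching, or on temporary layoff).
Labor force = 187.67 + 9.93 = 197.60 million.
Not in labor force = 15.90 + 1.95 + 10.09 + 11.98 + 29.11 = 69.03 million (those not working and not actively searching are outside the labor force — including those who want a job but have given up searching).
Civilian working-age population = 197.60 + 69.03 = 266.63 million.
Unemployment rate = 9.93 / 197.60 = 5.03%.
Labor force participation rate = 197.60 / 266.63 = 74.11%.

Unemployment rate ≈ 5.03%; labor force participation rate ≈ 74.11%.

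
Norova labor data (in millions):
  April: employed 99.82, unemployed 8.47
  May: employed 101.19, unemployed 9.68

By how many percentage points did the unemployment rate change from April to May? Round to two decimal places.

The unemployment rate changed by +0.91 percentage points.

April: labor force = 99.82 + 8.47 = 108.29; u = 8.47/108.29 = 7.82%.
May: labor force = 101.19 + 9.68 = 110.87; u = 9.68/110.87 = 8.73%.
Change = 8.73% − 7.82% = +0.91 pp.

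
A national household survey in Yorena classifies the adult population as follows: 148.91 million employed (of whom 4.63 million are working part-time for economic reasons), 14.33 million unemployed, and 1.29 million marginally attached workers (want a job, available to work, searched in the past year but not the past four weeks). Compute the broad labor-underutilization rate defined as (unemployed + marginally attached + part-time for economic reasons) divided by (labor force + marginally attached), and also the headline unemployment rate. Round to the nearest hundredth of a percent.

Labor force = 148.91 + 14.33 = 163.24 million.
Numerator = 14.33 + 1.29 + 4.63 = 20.25 million.
Denominator = 163.24 + 1.29 = 164.53 million.
Broad rate = 20.25 / 164.53 = 12.31%.
Headline unemployment rate = 14.33 / 163.24 = 8.78%.

Broad underutilization rate ≈ 12.31%; headline unemployment rate ≈ 8.78%.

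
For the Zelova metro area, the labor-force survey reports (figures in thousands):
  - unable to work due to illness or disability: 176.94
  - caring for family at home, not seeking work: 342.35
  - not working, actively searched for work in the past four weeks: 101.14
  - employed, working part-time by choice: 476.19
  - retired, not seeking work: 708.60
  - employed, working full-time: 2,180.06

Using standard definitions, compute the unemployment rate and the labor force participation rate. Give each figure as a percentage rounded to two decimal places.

Employed = 476.19 + 2,180.06 = 2,656.25 thousand.
Unemployed = 101.14 thousand.
Labor force = 2,656.25 + 101.14 = 2,757.39 thousand.
Not in labor force = 176.94 + 342.35 + 708.60 = 1,227.89 thousand (those not working and not actively searching are outside the labor force).
Civilian working-age population = 2,757.39 + 1,227.89 = 3,985.28 thousand.
Unemployment rate = 101.14 / 2,757.39 = 3.67%.
Labor force participation rate = 2,757.39 / 3,985.28 = 69.19%.

Unemployment rate ≈ 3.67%; labor force participation rate ≈ 69.19%.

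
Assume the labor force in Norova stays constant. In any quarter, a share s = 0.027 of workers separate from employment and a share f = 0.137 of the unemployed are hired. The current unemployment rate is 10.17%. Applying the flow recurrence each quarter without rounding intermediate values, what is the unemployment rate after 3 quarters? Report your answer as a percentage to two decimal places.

With a fixed labor force, u_{t+1} = u_t + s·(1−u_t) − f·u_t = u_t·(1−s−f) + s.
Here 1−s−f = 0.836 and s = 0.027.
u_1 = 0.101700 × 0.836 + 0.027 = 0.112021.
u_2 = 0.112021 × 0.836 + 0.027 = 0.120650.
u_3 = 0.120650 × 0.836 + 0.027 = 0.127863.

Unemployment rate after three quarters ≈ 12.79%.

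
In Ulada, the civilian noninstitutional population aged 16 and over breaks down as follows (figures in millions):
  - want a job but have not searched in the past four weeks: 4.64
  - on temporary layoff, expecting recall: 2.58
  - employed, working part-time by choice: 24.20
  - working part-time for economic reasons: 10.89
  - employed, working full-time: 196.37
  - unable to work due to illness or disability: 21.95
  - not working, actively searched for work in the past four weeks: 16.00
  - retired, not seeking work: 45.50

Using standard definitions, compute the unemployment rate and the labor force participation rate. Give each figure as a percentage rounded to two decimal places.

Employed = 24.20 + 10.89 + 196.37 = 231.46 million (anyone who worked, including part-time for economic reasons, counts as employed).
Unemployed = 2.58 + 16.00 = 18.58 million (jobless and actively searching, or on temporary layoff).
Labor force = 231.46 + 18.58 = 250.04 million.
Not in labor force = 4.64 + 21.95 + 45.50 = 72.09 million (those not working and not actively searching are outside the labor force — including those who want a job but have given up searching).
Civilian working-age population = 250.04 + 72.09 = 322.13 million.
Unemployment rate = 18.58 / 250.04 = 7.43%.
Labor force participation rate = 250.04 / 322.13 = 77.62%.

Unemployment rate ≈ 7.43%; labor force participation rate ≈ 77.62%.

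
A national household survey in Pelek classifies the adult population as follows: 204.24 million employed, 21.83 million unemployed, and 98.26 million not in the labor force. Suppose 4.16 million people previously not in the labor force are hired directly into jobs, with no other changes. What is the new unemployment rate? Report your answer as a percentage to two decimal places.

New unemployment rate ≈ 9.48%.

Initially, labor force = 204.24 + 21.83 = 226.07 million, so u = 21.83/226.07 = 9.66%.
After the change, employed and labor force both rise by 4.16; unemployed unchanged → E = 208.40, U = 21.83, labor force = 230.23 million.
New unemployment rate = 21.83 / 230.23 = 9.48%.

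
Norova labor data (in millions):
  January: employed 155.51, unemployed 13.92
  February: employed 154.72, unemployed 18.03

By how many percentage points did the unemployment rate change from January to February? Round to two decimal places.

January: labor force = 155.51 + 13.92 = 169.43; u = 13.92/169.43 = 8.22%.
February: labor force = 154.72 + 18.03 = 172.75; u = 18.03/172.75 = 10.44%.
Change = 10.44% − 8.22% = +2.22 pp.

The unemployment rate changed by +2.22 percentage points.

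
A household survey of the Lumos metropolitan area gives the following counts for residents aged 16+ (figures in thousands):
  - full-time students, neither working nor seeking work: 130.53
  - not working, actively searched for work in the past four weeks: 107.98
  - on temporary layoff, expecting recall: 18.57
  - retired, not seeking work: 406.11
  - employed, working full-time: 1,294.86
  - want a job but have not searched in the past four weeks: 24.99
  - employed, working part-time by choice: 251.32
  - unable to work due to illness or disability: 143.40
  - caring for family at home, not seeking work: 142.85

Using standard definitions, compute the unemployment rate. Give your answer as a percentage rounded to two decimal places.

Employed = 1,294.86 + 251.32 = 1,546.18 thousand.
Unemployed = 107.98 + 18.57 = 126.55 thousand (jobless and actively searching, or on temporary layoff).
Labor force = 1,546.18 + 126.55 = 1,672.73 thousand.
Unemployment rate = 126.55 / 1,672.73 = 7.57%.

Unemployment rate ≈ 7.57%.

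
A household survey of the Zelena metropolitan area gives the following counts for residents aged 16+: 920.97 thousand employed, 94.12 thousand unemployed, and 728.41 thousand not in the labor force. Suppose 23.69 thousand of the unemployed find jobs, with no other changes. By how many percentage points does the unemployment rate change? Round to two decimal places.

The unemployment rate changes by −2.33 percentage points.

Initially, labor force = 920.97 + 94.12 = 1,015.09 thousand, so u = 94.12/1,015.09 = 9.27%.
After the change, unemployed falls and employed rises by 23.69; labor force unchanged → E = 944.66, U = 70.43, labor force = 1,015.09 thousand.
New unemployment rate = 70.43 / 1,015.09 = 6.94%.
Change = 6.94% − 9.27% = −2.33 percentage points.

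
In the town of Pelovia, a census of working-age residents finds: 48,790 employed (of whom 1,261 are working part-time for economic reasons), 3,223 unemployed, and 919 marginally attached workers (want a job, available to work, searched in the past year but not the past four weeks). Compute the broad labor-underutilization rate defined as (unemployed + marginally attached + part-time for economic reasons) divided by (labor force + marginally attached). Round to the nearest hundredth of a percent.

Labor force = 48,790 + 3,223 = 52,013.
Numerator = 3,223 + 919 + 1,261 = 5,403.
Denominator = 52,013 + 919 = 52,932.
Broad rate = 5,403 / 52,932 = 10.21%.

Broad underutilization rate ≈ 10.21%.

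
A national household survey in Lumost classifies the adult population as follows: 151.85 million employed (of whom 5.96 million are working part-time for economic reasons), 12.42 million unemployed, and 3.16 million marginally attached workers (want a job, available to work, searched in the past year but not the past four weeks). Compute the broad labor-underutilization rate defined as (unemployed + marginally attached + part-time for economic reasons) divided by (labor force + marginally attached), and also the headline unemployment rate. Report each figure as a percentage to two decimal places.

Broad underutilization rate ≈ 12.87%; headline unemployment rate ≈ 7.56%.

Labor force = 151.85 + 12.42 = 164.27 million.
Numerator = 12.42 + 3.16 + 5.96 = 21.54 million.
Denominator = 164.27 + 3.16 = 167.43 million.
Broad rate = 21.54 / 167.43 = 12.87%.
Headline unemployment rate = 12.42 / 164.27 = 7.56%.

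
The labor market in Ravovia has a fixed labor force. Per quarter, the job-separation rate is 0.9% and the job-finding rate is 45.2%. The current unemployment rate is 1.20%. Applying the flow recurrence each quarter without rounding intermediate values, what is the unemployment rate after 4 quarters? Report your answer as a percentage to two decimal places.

With a fixed labor force, u_{t+1} = u_t + s·(1−u_t) − f·u_t = u_t·(1−s−f) + s.
Here 1−s−f = 0.539 and s = 0.009.
u_1 = 0.012000 × 0.539 + 0.009 = 0.015468.
u_2 = 0.015468 × 0.539 + 0.009 = 0.017337.
u_3 = 0.017337 × 0.539 + 0.009 = 0.018345.
u_4 = 0.018345 × 0.539 + 0.009 = 0.018888.

Unemployment rate after four quarters ≈ 1.89%.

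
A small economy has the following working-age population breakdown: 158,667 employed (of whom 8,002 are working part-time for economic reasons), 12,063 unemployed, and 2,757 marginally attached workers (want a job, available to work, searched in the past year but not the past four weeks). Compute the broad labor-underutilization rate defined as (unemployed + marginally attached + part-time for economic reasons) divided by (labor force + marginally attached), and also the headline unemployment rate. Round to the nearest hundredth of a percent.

Labor force = 158,667 + 12,063 = 170,730.
Numerator = 12,063 + 2,757 + 8,002 = 22,822.
Denominator = 170,730 + 2,757 = 173,487.
Broad rate = 22,822 / 173,487 = 13.15%.
Headline unemployment rate = 12,063 / 170,730 = 7.07%.

Broad underutilization rate ≈ 13.15%; headline unemployment rate ≈ 7.07%.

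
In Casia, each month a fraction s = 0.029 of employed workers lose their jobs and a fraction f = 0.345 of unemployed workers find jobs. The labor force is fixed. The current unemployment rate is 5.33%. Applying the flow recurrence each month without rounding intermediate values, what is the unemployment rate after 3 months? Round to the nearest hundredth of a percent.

Unemployment rate after three months ≈ 7.16%.

With a fixed labor force, u_{t+1} = u_t + s·(1−u_t) − f·u_t = u_t·(1−s−f) + s.
Here 1−s−f = 0.626 and s = 0.029.
u_1 = 0.053300 × 0.626 + 0.029 = 0.062366.
u_2 = 0.062366 × 0.626 + 0.029 = 0.068041.
u_3 = 0.068041 × 0.626 + 0.029 = 0.071594.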